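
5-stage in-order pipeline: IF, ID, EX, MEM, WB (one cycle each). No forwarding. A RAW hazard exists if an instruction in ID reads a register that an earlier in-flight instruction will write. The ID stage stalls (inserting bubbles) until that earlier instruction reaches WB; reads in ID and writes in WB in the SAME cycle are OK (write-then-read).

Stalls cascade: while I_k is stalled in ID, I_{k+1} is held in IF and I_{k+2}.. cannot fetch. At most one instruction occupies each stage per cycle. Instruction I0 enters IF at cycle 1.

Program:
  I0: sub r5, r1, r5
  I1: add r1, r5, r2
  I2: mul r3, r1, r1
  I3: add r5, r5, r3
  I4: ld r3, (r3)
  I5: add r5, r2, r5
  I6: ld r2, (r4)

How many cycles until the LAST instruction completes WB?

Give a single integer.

Answer: 18

Derivation:
I0 sub r5 <- r1,r5: IF@1 ID@2 stall=0 (-) EX@3 MEM@4 WB@5
I1 add r1 <- r5,r2: IF@2 ID@3 stall=2 (RAW on I0.r5 (WB@5)) EX@6 MEM@7 WB@8
I2 mul r3 <- r1,r1: IF@3 ID@6 stall=2 (RAW on I1.r1 (WB@8)) EX@9 MEM@10 WB@11
I3 add r5 <- r5,r3: IF@6 ID@9 stall=2 (RAW on I2.r3 (WB@11)) EX@12 MEM@13 WB@14
I4 ld r3 <- r3: IF@9 ID@12 stall=0 (-) EX@13 MEM@14 WB@15
I5 add r5 <- r2,r5: IF@12 ID@13 stall=1 (RAW on I3.r5 (WB@14)) EX@15 MEM@16 WB@17
I6 ld r2 <- r4: IF@13 ID@15 stall=0 (-) EX@16 MEM@17 WB@18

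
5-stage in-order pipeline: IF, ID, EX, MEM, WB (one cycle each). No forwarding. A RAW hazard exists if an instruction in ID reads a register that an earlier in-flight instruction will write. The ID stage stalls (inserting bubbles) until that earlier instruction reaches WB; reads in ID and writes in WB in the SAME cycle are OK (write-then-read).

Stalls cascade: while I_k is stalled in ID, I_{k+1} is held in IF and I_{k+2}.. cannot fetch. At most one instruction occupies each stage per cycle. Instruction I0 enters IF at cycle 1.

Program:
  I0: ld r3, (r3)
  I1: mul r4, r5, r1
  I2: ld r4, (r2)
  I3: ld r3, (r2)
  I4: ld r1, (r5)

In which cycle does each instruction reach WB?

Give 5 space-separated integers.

I0 ld r3 <- r3: IF@1 ID@2 stall=0 (-) EX@3 MEM@4 WB@5
I1 mul r4 <- r5,r1: IF@2 ID@3 stall=0 (-) EX@4 MEM@5 WB@6
I2 ld r4 <- r2: IF@3 ID@4 stall=0 (-) EX@5 MEM@6 WB@7
I3 ld r3 <- r2: IF@4 ID@5 stall=0 (-) EX@6 MEM@7 WB@8
I4 ld r1 <- r5: IF@5 ID@6 stall=0 (-) EX@7 MEM@8 WB@9

Answer: 5 6 7 8 9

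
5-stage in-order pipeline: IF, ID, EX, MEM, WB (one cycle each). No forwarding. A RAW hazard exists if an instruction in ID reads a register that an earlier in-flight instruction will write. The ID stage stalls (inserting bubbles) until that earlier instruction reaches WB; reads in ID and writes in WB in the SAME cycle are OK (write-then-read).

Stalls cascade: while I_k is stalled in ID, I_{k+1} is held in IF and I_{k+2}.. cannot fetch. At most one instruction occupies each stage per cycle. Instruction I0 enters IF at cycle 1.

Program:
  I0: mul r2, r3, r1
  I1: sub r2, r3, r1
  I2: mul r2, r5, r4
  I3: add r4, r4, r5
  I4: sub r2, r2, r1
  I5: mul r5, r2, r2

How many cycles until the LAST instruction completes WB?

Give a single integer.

I0 mul r2 <- r3,r1: IF@1 ID@2 stall=0 (-) EX@3 MEM@4 WB@5
I1 sub r2 <- r3,r1: IF@2 ID@3 stall=0 (-) EX@4 MEM@5 WB@6
I2 mul r2 <- r5,r4: IF@3 ID@4 stall=0 (-) EX@5 MEM@6 WB@7
I3 add r4 <- r4,r5: IF@4 ID@5 stall=0 (-) EX@6 MEM@7 WB@8
I4 sub r2 <- r2,r1: IF@5 ID@6 stall=1 (RAW on I2.r2 (WB@7)) EX@8 MEM@9 WB@10
I5 mul r5 <- r2,r2: IF@6 ID@8 stall=2 (RAW on I4.r2 (WB@10)) EX@11 MEM@12 WB@13

Answer: 13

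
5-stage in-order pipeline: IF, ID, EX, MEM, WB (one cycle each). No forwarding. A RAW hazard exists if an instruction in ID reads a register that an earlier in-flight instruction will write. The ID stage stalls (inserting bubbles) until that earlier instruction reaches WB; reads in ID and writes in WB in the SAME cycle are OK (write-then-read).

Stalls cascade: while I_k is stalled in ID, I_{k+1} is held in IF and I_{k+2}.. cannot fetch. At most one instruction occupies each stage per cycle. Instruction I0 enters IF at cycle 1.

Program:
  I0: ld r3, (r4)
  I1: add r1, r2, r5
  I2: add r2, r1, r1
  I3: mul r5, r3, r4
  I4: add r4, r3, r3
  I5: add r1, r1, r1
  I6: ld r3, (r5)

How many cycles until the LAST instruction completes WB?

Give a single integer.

Answer: 13

Derivation:
I0 ld r3 <- r4: IF@1 ID@2 stall=0 (-) EX@3 MEM@4 WB@5
I1 add r1 <- r2,r5: IF@2 ID@3 stall=0 (-) EX@4 MEM@5 WB@6
I2 add r2 <- r1,r1: IF@3 ID@4 stall=2 (RAW on I1.r1 (WB@6)) EX@7 MEM@8 WB@9
I3 mul r5 <- r3,r4: IF@4 ID@7 stall=0 (-) EX@8 MEM@9 WB@10
I4 add r4 <- r3,r3: IF@7 ID@8 stall=0 (-) EX@9 MEM@10 WB@11
I5 add r1 <- r1,r1: IF@8 ID@9 stall=0 (-) EX@10 MEM@11 WB@12
I6 ld r3 <- r5: IF@9 ID@10 stall=0 (-) EX@11 MEM@12 WB@13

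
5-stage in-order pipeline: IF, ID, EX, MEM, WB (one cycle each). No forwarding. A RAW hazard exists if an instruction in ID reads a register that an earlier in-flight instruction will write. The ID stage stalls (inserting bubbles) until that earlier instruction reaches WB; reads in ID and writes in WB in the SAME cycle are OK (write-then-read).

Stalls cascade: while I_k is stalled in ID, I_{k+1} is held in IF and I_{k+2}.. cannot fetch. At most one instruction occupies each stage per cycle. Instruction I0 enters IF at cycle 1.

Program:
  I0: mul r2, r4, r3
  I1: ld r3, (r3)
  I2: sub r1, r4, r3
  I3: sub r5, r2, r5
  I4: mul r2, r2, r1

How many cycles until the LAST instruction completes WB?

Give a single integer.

I0 mul r2 <- r4,r3: IF@1 ID@2 stall=0 (-) EX@3 MEM@4 WB@5
I1 ld r3 <- r3: IF@2 ID@3 stall=0 (-) EX@4 MEM@5 WB@6
I2 sub r1 <- r4,r3: IF@3 ID@4 stall=2 (RAW on I1.r3 (WB@6)) EX@7 MEM@8 WB@9
I3 sub r5 <- r2,r5: IF@4 ID@7 stall=0 (-) EX@8 MEM@9 WB@10
I4 mul r2 <- r2,r1: IF@7 ID@8 stall=1 (RAW on I2.r1 (WB@9)) EX@10 MEM@11 WB@12

Answer: 12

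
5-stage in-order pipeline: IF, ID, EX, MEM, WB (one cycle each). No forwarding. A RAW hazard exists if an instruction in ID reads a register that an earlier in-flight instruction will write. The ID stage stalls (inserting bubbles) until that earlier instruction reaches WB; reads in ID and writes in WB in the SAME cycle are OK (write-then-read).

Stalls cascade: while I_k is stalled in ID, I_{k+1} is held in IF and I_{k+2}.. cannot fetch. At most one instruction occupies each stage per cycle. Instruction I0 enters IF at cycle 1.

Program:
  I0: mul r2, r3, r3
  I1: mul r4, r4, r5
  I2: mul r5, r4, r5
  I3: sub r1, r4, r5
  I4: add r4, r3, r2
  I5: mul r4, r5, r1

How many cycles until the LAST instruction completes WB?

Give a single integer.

Answer: 15

Derivation:
I0 mul r2 <- r3,r3: IF@1 ID@2 stall=0 (-) EX@3 MEM@4 WB@5
I1 mul r4 <- r4,r5: IF@2 ID@3 stall=0 (-) EX@4 MEM@5 WB@6
I2 mul r5 <- r4,r5: IF@3 ID@4 stall=2 (RAW on I1.r4 (WB@6)) EX@7 MEM@8 WB@9
I3 sub r1 <- r4,r5: IF@4 ID@7 stall=2 (RAW on I2.r5 (WB@9)) EX@10 MEM@11 WB@12
I4 add r4 <- r3,r2: IF@7 ID@10 stall=0 (-) EX@11 MEM@12 WB@13
I5 mul r4 <- r5,r1: IF@10 ID@11 stall=1 (RAW on I3.r1 (WB@12)) EX@13 MEM@14 WB@15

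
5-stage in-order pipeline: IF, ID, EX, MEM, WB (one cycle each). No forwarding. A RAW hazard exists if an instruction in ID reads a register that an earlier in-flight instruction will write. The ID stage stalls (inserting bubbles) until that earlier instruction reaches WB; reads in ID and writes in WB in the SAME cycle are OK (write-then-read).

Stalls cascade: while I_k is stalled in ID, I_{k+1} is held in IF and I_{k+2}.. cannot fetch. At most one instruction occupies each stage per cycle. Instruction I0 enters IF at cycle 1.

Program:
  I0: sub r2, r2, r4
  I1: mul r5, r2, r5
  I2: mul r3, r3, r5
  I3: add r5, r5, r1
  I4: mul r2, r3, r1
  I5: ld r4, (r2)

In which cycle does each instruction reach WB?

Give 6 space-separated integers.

Answer: 5 8 11 12 14 17

Derivation:
I0 sub r2 <- r2,r4: IF@1 ID@2 stall=0 (-) EX@3 MEM@4 WB@5
I1 mul r5 <- r2,r5: IF@2 ID@3 stall=2 (RAW on I0.r2 (WB@5)) EX@6 MEM@7 WB@8
I2 mul r3 <- r3,r5: IF@3 ID@6 stall=2 (RAW on I1.r5 (WB@8)) EX@9 MEM@10 WB@11
I3 add r5 <- r5,r1: IF@6 ID@9 stall=0 (-) EX@10 MEM@11 WB@12
I4 mul r2 <- r3,r1: IF@9 ID@10 stall=1 (RAW on I2.r3 (WB@11)) EX@12 MEM@13 WB@14
I5 ld r4 <- r2: IF@10 ID@12 stall=2 (RAW on I4.r2 (WB@14)) EX@15 MEM@16 WB@17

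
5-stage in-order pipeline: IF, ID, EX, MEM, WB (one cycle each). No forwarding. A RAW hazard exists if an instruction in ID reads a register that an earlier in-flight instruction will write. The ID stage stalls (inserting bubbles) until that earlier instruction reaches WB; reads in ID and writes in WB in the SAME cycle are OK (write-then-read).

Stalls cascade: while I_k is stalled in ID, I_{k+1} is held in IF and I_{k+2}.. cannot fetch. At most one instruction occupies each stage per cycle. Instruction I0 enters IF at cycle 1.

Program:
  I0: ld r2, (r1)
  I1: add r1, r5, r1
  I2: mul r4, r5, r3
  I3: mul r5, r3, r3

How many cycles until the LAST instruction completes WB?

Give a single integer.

Answer: 8

Derivation:
I0 ld r2 <- r1: IF@1 ID@2 stall=0 (-) EX@3 MEM@4 WB@5
I1 add r1 <- r5,r1: IF@2 ID@3 stall=0 (-) EX@4 MEM@5 WB@6
I2 mul r4 <- r5,r3: IF@3 ID@4 stall=0 (-) EX@5 MEM@6 WB@7
I3 mul r5 <- r3,r3: IF@4 ID@5 stall=0 (-) EX@6 MEM@7 WB@8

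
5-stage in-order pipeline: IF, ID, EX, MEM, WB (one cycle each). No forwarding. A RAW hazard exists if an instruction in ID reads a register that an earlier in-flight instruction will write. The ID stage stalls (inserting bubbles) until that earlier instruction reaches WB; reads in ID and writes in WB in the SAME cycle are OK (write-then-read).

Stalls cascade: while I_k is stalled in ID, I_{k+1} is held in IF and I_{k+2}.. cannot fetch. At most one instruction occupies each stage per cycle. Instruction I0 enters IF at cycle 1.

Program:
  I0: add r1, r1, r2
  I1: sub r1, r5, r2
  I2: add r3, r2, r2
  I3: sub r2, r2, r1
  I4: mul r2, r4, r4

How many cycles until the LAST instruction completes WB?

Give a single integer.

I0 add r1 <- r1,r2: IF@1 ID@2 stall=0 (-) EX@3 MEM@4 WB@5
I1 sub r1 <- r5,r2: IF@2 ID@3 stall=0 (-) EX@4 MEM@5 WB@6
I2 add r3 <- r2,r2: IF@3 ID@4 stall=0 (-) EX@5 MEM@6 WB@7
I3 sub r2 <- r2,r1: IF@4 ID@5 stall=1 (RAW on I1.r1 (WB@6)) EX@7 MEM@8 WB@9
I4 mul r2 <- r4,r4: IF@5 ID@7 stall=0 (-) EX@8 MEM@9 WB@10

Answer: 10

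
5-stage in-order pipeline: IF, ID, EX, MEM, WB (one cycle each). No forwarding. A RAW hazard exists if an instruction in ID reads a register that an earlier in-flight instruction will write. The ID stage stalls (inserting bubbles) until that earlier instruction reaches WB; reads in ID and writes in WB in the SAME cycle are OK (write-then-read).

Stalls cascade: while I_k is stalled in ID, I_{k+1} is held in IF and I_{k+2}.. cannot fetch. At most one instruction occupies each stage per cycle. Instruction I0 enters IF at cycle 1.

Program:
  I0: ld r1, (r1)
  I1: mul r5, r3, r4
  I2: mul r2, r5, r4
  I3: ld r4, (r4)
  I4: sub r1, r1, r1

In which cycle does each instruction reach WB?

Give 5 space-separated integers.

I0 ld r1 <- r1: IF@1 ID@2 stall=0 (-) EX@3 MEM@4 WB@5
I1 mul r5 <- r3,r4: IF@2 ID@3 stall=0 (-) EX@4 MEM@5 WB@6
I2 mul r2 <- r5,r4: IF@3 ID@4 stall=2 (RAW on I1.r5 (WB@6)) EX@7 MEM@8 WB@9
I3 ld r4 <- r4: IF@4 ID@7 stall=0 (-) EX@8 MEM@9 WB@10
I4 sub r1 <- r1,r1: IF@7 ID@8 stall=0 (-) EX@9 MEM@10 WB@11

Answer: 5 6 9 10 11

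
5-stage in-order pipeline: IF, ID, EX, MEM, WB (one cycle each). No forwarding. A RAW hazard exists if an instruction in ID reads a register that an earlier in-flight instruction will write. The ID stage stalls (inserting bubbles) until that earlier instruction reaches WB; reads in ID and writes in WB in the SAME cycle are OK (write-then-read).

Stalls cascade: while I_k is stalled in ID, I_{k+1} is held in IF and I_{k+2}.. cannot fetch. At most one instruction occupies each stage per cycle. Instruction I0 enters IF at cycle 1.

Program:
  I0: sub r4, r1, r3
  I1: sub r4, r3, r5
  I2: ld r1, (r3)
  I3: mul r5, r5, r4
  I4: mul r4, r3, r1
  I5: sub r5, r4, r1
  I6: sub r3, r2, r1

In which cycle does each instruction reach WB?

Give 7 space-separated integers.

Answer: 5 6 7 9 10 13 14

Derivation:
I0 sub r4 <- r1,r3: IF@1 ID@2 stall=0 (-) EX@3 MEM@4 WB@5
I1 sub r4 <- r3,r5: IF@2 ID@3 stall=0 (-) EX@4 MEM@5 WB@6
I2 ld r1 <- r3: IF@3 ID@4 stall=0 (-) EX@5 MEM@6 WB@7
I3 mul r5 <- r5,r4: IF@4 ID@5 stall=1 (RAW on I1.r4 (WB@6)) EX@7 MEM@8 WB@9
I4 mul r4 <- r3,r1: IF@5 ID@7 stall=0 (-) EX@8 MEM@9 WB@10
I5 sub r5 <- r4,r1: IF@7 ID@8 stall=2 (RAW on I4.r4 (WB@10)) EX@11 MEM@12 WB@13
I6 sub r3 <- r2,r1: IF@8 ID@11 stall=0 (-) EX@12 MEM@13 WB@14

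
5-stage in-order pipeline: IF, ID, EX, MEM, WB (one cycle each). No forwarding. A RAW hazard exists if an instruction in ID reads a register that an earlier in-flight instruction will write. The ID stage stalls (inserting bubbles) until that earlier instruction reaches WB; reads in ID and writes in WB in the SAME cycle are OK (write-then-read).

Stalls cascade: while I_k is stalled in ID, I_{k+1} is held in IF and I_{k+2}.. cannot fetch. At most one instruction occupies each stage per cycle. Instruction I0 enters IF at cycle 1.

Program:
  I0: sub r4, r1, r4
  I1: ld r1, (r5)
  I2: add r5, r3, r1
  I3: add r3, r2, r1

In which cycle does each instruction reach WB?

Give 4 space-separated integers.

I0 sub r4 <- r1,r4: IF@1 ID@2 stall=0 (-) EX@3 MEM@4 WB@5
I1 ld r1 <- r5: IF@2 ID@3 stall=0 (-) EX@4 MEM@5 WB@6
I2 add r5 <- r3,r1: IF@3 ID@4 stall=2 (RAW on I1.r1 (WB@6)) EX@7 MEM@8 WB@9
I3 add r3 <- r2,r1: IF@4 ID@7 stall=0 (-) EX@8 MEM@9 WB@10

Answer: 5 6 9 10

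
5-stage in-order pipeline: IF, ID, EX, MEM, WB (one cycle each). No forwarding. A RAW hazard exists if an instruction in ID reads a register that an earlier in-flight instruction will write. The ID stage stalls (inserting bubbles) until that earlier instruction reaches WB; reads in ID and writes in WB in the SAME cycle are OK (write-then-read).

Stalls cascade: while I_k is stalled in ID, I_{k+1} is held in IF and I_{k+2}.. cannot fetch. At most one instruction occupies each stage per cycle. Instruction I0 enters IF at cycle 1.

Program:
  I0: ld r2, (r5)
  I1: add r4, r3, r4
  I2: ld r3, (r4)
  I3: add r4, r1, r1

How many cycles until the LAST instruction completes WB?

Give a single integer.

I0 ld r2 <- r5: IF@1 ID@2 stall=0 (-) EX@3 MEM@4 WB@5
I1 add r4 <- r3,r4: IF@2 ID@3 stall=0 (-) EX@4 MEM@5 WB@6
I2 ld r3 <- r4: IF@3 ID@4 stall=2 (RAW on I1.r4 (WB@6)) EX@7 MEM@8 WB@9
I3 add r4 <- r1,r1: IF@4 ID@7 stall=0 (-) EX@8 MEM@9 WB@10

Answer: 10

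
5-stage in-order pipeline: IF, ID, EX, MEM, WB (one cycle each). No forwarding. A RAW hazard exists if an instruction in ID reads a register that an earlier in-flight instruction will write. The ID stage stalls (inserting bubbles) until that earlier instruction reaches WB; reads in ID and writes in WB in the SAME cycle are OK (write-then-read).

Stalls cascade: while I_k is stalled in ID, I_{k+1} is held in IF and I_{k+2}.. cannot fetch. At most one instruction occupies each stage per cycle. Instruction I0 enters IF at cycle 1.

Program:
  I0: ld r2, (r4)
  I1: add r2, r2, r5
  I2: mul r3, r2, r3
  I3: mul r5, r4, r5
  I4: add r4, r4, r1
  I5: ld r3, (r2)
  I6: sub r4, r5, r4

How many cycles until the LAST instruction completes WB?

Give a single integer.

I0 ld r2 <- r4: IF@1 ID@2 stall=0 (-) EX@3 MEM@4 WB@5
I1 add r2 <- r2,r5: IF@2 ID@3 stall=2 (RAW on I0.r2 (WB@5)) EX@6 MEM@7 WB@8
I2 mul r3 <- r2,r3: IF@3 ID@6 stall=2 (RAW on I1.r2 (WB@8)) EX@9 MEM@10 WB@11
I3 mul r5 <- r4,r5: IF@6 ID@9 stall=0 (-) EX@10 MEM@11 WB@12
I4 add r4 <- r4,r1: IF@9 ID@10 stall=0 (-) EX@11 MEM@12 WB@13
I5 ld r3 <- r2: IF@10 ID@11 stall=0 (-) EX@12 MEM@13 WB@14
I6 sub r4 <- r5,r4: IF@11 ID@12 stall=1 (RAW on I4.r4 (WB@13)) EX@14 MEM@15 WB@16

Answer: 16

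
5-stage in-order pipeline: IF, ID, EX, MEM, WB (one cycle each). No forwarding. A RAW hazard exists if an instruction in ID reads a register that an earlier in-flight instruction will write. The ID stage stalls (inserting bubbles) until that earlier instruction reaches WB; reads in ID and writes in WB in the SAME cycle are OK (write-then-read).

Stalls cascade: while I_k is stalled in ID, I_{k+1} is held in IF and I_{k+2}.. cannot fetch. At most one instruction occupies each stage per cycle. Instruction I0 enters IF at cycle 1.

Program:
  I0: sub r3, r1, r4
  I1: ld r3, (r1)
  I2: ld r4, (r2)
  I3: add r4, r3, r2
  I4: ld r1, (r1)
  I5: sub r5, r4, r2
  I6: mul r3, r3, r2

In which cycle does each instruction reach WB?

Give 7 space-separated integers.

Answer: 5 6 7 9 10 12 13

Derivation:
I0 sub r3 <- r1,r4: IF@1 ID@2 stall=0 (-) EX@3 MEM@4 WB@5
I1 ld r3 <- r1: IF@2 ID@3 stall=0 (-) EX@4 MEM@5 WB@6
I2 ld r4 <- r2: IF@3 ID@4 stall=0 (-) EX@5 MEM@6 WB@7
I3 add r4 <- r3,r2: IF@4 ID@5 stall=1 (RAW on I1.r3 (WB@6)) EX@7 MEM@8 WB@9
I4 ld r1 <- r1: IF@5 ID@7 stall=0 (-) EX@8 MEM@9 WB@10
I5 sub r5 <- r4,r2: IF@7 ID@8 stall=1 (RAW on I3.r4 (WB@9)) EX@10 MEM@11 WB@12
I6 mul r3 <- r3,r2: IF@8 ID@10 stall=0 (-) EX@11 MEM@12 WB@13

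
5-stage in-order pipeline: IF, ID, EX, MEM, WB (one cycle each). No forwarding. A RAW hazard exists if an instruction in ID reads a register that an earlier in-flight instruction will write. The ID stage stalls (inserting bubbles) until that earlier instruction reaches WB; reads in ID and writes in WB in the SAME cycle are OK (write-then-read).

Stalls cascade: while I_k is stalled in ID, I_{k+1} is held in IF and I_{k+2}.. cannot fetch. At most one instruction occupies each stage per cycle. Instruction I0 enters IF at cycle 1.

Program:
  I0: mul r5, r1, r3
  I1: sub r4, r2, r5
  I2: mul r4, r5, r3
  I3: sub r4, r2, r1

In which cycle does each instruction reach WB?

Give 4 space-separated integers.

Answer: 5 8 9 10

Derivation:
I0 mul r5 <- r1,r3: IF@1 ID@2 stall=0 (-) EX@3 MEM@4 WB@5
I1 sub r4 <- r2,r5: IF@2 ID@3 stall=2 (RAW on I0.r5 (WB@5)) EX@6 MEM@7 WB@8
I2 mul r4 <- r5,r3: IF@3 ID@6 stall=0 (-) EX@7 MEM@8 WB@9
I3 sub r4 <- r2,r1: IF@6 ID@7 stall=0 (-) EX@8 MEM@9 WB@10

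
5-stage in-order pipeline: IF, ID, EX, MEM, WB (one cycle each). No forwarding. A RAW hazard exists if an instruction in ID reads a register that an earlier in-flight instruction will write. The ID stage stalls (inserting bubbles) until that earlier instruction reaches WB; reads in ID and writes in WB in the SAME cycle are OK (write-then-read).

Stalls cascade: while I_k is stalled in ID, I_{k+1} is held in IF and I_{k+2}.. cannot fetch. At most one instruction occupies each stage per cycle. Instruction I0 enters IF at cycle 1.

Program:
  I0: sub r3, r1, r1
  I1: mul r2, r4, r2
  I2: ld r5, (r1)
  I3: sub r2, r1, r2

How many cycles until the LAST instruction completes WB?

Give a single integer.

Answer: 9

Derivation:
I0 sub r3 <- r1,r1: IF@1 ID@2 stall=0 (-) EX@3 MEM@4 WB@5
I1 mul r2 <- r4,r2: IF@2 ID@3 stall=0 (-) EX@4 MEM@5 WB@6
I2 ld r5 <- r1: IF@3 ID@4 stall=0 (-) EX@5 MEM@6 WB@7
I3 sub r2 <- r1,r2: IF@4 ID@5 stall=1 (RAW on I1.r2 (WB@6)) EX@7 MEM@8 WB@9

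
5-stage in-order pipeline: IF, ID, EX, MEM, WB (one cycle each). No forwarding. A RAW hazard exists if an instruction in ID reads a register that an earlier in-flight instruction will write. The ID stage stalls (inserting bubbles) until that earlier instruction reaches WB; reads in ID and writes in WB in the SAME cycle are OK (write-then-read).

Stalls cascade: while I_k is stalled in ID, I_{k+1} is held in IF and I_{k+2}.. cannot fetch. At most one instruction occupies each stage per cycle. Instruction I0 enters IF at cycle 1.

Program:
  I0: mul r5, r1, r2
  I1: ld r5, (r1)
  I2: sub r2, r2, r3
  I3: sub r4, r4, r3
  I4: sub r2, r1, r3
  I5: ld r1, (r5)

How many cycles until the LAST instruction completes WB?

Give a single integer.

I0 mul r5 <- r1,r2: IF@1 ID@2 stall=0 (-) EX@3 MEM@4 WB@5
I1 ld r5 <- r1: IF@2 ID@3 stall=0 (-) EX@4 MEM@5 WB@6
I2 sub r2 <- r2,r3: IF@3 ID@4 stall=0 (-) EX@5 MEM@6 WB@7
I3 sub r4 <- r4,r3: IF@4 ID@5 stall=0 (-) EX@6 MEM@7 WB@8
I4 sub r2 <- r1,r3: IF@5 ID@6 stall=0 (-) EX@7 MEM@8 WB@9
I5 ld r1 <- r5: IF@6 ID@7 stall=0 (-) EX@8 MEM@9 WB@10

Answer: 10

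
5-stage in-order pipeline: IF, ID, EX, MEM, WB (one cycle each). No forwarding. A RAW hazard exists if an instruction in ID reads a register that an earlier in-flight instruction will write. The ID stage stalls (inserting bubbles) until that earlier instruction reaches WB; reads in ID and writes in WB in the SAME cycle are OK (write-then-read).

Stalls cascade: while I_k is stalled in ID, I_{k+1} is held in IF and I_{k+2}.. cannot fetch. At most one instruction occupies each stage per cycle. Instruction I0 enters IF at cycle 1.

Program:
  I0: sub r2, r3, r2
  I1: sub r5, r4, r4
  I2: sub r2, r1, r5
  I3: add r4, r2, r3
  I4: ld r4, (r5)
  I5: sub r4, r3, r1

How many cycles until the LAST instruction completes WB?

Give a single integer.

Answer: 14

Derivation:
I0 sub r2 <- r3,r2: IF@1 ID@2 stall=0 (-) EX@3 MEM@4 WB@5
I1 sub r5 <- r4,r4: IF@2 ID@3 stall=0 (-) EX@4 MEM@5 WB@6
I2 sub r2 <- r1,r5: IF@3 ID@4 stall=2 (RAW on I1.r5 (WB@6)) EX@7 MEM@8 WB@9
I3 add r4 <- r2,r3: IF@4 ID@7 stall=2 (RAW on I2.r2 (WB@9)) EX@10 MEM@11 WB@12
I4 ld r4 <- r5: IF@7 ID@10 stall=0 (-) EX@11 MEM@12 WB@13
I5 sub r4 <- r3,r1: IF@10 ID@11 stall=0 (-) EX@12 MEM@13 WB@14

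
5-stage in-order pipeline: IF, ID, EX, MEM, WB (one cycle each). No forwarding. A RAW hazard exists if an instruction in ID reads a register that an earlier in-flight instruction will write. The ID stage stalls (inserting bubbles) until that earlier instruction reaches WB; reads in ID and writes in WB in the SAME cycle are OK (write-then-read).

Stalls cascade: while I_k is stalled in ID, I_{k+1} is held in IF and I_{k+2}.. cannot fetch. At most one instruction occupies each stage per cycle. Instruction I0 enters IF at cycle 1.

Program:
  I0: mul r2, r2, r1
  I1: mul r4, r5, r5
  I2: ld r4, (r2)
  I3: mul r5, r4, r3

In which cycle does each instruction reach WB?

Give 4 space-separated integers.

I0 mul r2 <- r2,r1: IF@1 ID@2 stall=0 (-) EX@3 MEM@4 WB@5
I1 mul r4 <- r5,r5: IF@2 ID@3 stall=0 (-) EX@4 MEM@5 WB@6
I2 ld r4 <- r2: IF@3 ID@4 stall=1 (RAW on I0.r2 (WB@5)) EX@6 MEM@7 WB@8
I3 mul r5 <- r4,r3: IF@4 ID@6 stall=2 (RAW on I2.r4 (WB@8)) EX@9 MEM@10 WB@11

Answer: 5 6 8 11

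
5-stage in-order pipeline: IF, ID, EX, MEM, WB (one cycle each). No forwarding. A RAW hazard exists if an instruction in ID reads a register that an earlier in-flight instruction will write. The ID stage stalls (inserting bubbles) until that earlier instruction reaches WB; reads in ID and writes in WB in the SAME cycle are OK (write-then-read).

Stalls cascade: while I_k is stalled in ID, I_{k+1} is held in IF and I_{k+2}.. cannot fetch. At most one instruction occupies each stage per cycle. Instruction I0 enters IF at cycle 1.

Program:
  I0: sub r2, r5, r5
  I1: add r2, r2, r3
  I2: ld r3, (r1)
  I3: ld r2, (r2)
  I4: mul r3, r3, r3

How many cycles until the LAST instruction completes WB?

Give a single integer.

Answer: 12

Derivation:
I0 sub r2 <- r5,r5: IF@1 ID@2 stall=0 (-) EX@3 MEM@4 WB@5
I1 add r2 <- r2,r3: IF@2 ID@3 stall=2 (RAW on I0.r2 (WB@5)) EX@6 MEM@7 WB@8
I2 ld r3 <- r1: IF@3 ID@6 stall=0 (-) EX@7 MEM@8 WB@9
I3 ld r2 <- r2: IF@6 ID@7 stall=1 (RAW on I1.r2 (WB@8)) EX@9 MEM@10 WB@11
I4 mul r3 <- r3,r3: IF@7 ID@9 stall=0 (-) EX@10 MEM@11 WB@12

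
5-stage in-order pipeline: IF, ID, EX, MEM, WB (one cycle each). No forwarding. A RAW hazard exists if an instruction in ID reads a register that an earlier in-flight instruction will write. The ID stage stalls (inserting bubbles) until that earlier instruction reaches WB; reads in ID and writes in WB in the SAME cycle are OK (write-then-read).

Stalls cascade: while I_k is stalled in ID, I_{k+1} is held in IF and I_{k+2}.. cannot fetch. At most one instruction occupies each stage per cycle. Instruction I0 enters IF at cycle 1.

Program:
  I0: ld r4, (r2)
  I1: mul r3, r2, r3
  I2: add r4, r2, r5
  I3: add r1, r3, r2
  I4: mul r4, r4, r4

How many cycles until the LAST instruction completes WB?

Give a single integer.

Answer: 10

Derivation:
I0 ld r4 <- r2: IF@1 ID@2 stall=0 (-) EX@3 MEM@4 WB@5
I1 mul r3 <- r2,r3: IF@2 ID@3 stall=0 (-) EX@4 MEM@5 WB@6
I2 add r4 <- r2,r5: IF@3 ID@4 stall=0 (-) EX@5 MEM@6 WB@7
I3 add r1 <- r3,r2: IF@4 ID@5 stall=1 (RAW on I1.r3 (WB@6)) EX@7 MEM@8 WB@9
I4 mul r4 <- r4,r4: IF@5 ID@7 stall=0 (-) EX@8 MEM@9 WB@10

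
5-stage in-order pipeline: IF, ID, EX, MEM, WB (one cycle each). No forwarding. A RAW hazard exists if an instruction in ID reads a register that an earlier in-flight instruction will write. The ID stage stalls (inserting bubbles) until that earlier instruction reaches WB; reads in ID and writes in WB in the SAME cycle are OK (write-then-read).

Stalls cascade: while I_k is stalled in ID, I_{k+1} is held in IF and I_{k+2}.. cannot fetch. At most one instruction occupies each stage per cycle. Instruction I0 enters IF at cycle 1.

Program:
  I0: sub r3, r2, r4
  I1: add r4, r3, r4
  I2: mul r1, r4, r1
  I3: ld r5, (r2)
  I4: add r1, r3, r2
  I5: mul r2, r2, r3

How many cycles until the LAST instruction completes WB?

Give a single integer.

Answer: 14

Derivation:
I0 sub r3 <- r2,r4: IF@1 ID@2 stall=0 (-) EX@3 MEM@4 WB@5
I1 add r4 <- r3,r4: IF@2 ID@3 stall=2 (RAW on I0.r3 (WB@5)) EX@6 MEM@7 WB@8
I2 mul r1 <- r4,r1: IF@3 ID@6 stall=2 (RAW on I1.r4 (WB@8)) EX@9 MEM@10 WB@11
I3 ld r5 <- r2: IF@6 ID@9 stall=0 (-) EX@10 MEM@11 WB@12
I4 add r1 <- r3,r2: IF@9 ID@10 stall=0 (-) EX@11 MEM@12 WB@13
I5 mul r2 <- r2,r3: IF@10 ID@11 stall=0 (-) EX@12 MEM@13 WB@14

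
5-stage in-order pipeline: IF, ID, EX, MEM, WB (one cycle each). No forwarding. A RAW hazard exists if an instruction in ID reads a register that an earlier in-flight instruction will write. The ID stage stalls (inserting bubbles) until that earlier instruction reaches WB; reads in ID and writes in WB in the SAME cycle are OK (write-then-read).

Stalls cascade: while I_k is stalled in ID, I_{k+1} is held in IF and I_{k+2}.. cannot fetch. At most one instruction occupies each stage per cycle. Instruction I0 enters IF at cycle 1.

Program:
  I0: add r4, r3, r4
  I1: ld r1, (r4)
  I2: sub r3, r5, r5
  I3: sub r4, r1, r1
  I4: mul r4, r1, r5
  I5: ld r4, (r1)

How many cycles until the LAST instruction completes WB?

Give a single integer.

Answer: 13

Derivation:
I0 add r4 <- r3,r4: IF@1 ID@2 stall=0 (-) EX@3 MEM@4 WB@5
I1 ld r1 <- r4: IF@2 ID@3 stall=2 (RAW on I0.r4 (WB@5)) EX@6 MEM@7 WB@8
I2 sub r3 <- r5,r5: IF@3 ID@6 stall=0 (-) EX@7 MEM@8 WB@9
I3 sub r4 <- r1,r1: IF@6 ID@7 stall=1 (RAW on I1.r1 (WB@8)) EX@9 MEM@10 WB@11
I4 mul r4 <- r1,r5: IF@7 ID@9 stall=0 (-) EX@10 MEM@11 WB@12
I5 ld r4 <- r1: IF@9 ID@10 stall=0 (-) EX@11 MEM@12 WB@13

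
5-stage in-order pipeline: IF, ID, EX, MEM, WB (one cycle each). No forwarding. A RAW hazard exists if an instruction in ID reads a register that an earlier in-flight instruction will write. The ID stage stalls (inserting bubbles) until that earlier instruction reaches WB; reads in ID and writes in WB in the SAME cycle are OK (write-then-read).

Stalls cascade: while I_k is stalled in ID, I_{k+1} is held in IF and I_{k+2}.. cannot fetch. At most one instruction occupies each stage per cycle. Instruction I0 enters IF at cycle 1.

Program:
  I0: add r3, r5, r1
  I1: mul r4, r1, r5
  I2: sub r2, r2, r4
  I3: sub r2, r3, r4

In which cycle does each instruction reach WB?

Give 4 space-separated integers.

Answer: 5 6 9 10

Derivation:
I0 add r3 <- r5,r1: IF@1 ID@2 stall=0 (-) EX@3 MEM@4 WB@5
I1 mul r4 <- r1,r5: IF@2 ID@3 stall=0 (-) EX@4 MEM@5 WB@6
I2 sub r2 <- r2,r4: IF@3 ID@4 stall=2 (RAW on I1.r4 (WB@6)) EX@7 MEM@8 WB@9
I3 sub r2 <- r3,r4: IF@4 ID@7 stall=0 (-) EX@8 MEM@9 WB@10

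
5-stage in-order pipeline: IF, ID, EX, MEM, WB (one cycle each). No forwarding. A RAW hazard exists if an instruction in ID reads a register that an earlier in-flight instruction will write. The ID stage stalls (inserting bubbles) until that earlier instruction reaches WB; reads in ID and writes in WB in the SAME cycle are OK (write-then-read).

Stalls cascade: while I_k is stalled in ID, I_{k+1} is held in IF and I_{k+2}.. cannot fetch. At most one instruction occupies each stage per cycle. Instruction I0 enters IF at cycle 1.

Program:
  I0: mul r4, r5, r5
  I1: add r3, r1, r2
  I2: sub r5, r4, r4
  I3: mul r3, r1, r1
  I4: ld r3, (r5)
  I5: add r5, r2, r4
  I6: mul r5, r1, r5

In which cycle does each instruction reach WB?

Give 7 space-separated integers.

Answer: 5 6 8 9 11 12 15

Derivation:
I0 mul r4 <- r5,r5: IF@1 ID@2 stall=0 (-) EX@3 MEM@4 WB@5
I1 add r3 <- r1,r2: IF@2 ID@3 stall=0 (-) EX@4 MEM@5 WB@6
I2 sub r5 <- r4,r4: IF@3 ID@4 stall=1 (RAW on I0.r4 (WB@5)) EX@6 MEM@7 WB@8
I3 mul r3 <- r1,r1: IF@4 ID@6 stall=0 (-) EX@7 MEM@8 WB@9
I4 ld r3 <- r5: IF@6 ID@7 stall=1 (RAW on I2.r5 (WB@8)) EX@9 MEM@10 WB@11
I5 add r5 <- r2,r4: IF@7 ID@9 stall=0 (-) EX@10 MEM@11 WB@12
I6 mul r5 <- r1,r5: IF@9 ID@10 stall=2 (RAW on I5.r5 (WB@12)) EX@13 MEM@14 WB@15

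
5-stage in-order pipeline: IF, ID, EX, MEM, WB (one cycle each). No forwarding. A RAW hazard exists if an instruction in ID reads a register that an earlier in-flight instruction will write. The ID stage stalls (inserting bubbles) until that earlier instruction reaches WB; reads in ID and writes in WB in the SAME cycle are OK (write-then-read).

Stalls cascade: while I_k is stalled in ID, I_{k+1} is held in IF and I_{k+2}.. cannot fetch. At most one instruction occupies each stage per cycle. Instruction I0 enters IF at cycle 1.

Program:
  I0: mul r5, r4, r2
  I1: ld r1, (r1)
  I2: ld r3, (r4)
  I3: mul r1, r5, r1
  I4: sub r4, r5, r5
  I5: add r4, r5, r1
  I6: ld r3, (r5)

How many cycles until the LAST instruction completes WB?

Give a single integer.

Answer: 13

Derivation:
I0 mul r5 <- r4,r2: IF@1 ID@2 stall=0 (-) EX@3 MEM@4 WB@5
I1 ld r1 <- r1: IF@2 ID@3 stall=0 (-) EX@4 MEM@5 WB@6
I2 ld r3 <- r4: IF@3 ID@4 stall=0 (-) EX@5 MEM@6 WB@7
I3 mul r1 <- r5,r1: IF@4 ID@5 stall=1 (RAW on I1.r1 (WB@6)) EX@7 MEM@8 WB@9
I4 sub r4 <- r5,r5: IF@5 ID@7 stall=0 (-) EX@8 MEM@9 WB@10
I5 add r4 <- r5,r1: IF@7 ID@8 stall=1 (RAW on I3.r1 (WB@9)) EX@10 MEM@11 WB@12
I6 ld r3 <- r5: IF@8 ID@10 stall=0 (-) EX@11 MEM@12 WB@13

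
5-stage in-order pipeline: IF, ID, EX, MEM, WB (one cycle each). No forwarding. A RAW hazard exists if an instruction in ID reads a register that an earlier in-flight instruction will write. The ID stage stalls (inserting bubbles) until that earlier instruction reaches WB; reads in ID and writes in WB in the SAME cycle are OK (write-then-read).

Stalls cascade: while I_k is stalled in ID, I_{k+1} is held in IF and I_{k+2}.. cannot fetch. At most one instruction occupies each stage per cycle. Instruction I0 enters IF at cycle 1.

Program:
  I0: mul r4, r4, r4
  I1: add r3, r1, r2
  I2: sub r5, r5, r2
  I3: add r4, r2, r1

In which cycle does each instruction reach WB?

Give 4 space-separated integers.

I0 mul r4 <- r4,r4: IF@1 ID@2 stall=0 (-) EX@3 MEM@4 WB@5
I1 add r3 <- r1,r2: IF@2 ID@3 stall=0 (-) EX@4 MEM@5 WB@6
I2 sub r5 <- r5,r2: IF@3 ID@4 stall=0 (-) EX@5 MEM@6 WB@7
I3 add r4 <- r2,r1: IF@4 ID@5 stall=0 (-) EX@6 MEM@7 WB@8

Answer: 5 6 7 8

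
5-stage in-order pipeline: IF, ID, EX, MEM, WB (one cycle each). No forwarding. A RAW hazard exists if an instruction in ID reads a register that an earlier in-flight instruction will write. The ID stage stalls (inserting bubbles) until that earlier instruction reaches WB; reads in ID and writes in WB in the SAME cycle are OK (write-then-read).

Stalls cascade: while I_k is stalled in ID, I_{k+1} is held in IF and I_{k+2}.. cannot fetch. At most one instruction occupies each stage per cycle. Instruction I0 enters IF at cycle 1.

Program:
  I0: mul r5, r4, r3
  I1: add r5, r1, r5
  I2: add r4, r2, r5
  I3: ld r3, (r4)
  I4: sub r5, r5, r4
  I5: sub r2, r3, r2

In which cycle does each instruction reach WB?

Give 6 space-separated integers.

Answer: 5 8 11 14 15 17

Derivation:
I0 mul r5 <- r4,r3: IF@1 ID@2 stall=0 (-) EX@3 MEM@4 WB@5
I1 add r5 <- r1,r5: IF@2 ID@3 stall=2 (RAW on I0.r5 (WB@5)) EX@6 MEM@7 WB@8
I2 add r4 <- r2,r5: IF@3 ID@6 stall=2 (RAW on I1.r5 (WB@8)) EX@9 MEM@10 WB@11
I3 ld r3 <- r4: IF@6 ID@9 stall=2 (RAW on I2.r4 (WB@11)) EX@12 MEM@13 WB@14
I4 sub r5 <- r5,r4: IF@9 ID@12 stall=0 (-) EX@13 MEM@14 WB@15
I5 sub r2 <- r3,r2: IF@12 ID@13 stall=1 (RAW on I3.r3 (WB@14)) EX@15 MEM@16 WB@17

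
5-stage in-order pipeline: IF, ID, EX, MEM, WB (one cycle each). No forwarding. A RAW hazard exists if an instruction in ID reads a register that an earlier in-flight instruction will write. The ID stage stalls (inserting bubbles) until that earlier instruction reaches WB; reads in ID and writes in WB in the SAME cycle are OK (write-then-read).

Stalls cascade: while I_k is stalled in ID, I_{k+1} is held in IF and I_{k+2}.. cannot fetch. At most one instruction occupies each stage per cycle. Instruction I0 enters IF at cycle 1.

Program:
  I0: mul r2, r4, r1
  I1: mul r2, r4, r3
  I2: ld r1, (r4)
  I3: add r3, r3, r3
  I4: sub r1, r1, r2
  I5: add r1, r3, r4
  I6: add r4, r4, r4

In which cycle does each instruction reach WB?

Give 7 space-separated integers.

Answer: 5 6 7 8 10 11 12

Derivation:
I0 mul r2 <- r4,r1: IF@1 ID@2 stall=0 (-) EX@3 MEM@4 WB@5
I1 mul r2 <- r4,r3: IF@2 ID@3 stall=0 (-) EX@4 MEM@5 WB@6
I2 ld r1 <- r4: IF@3 ID@4 stall=0 (-) EX@5 MEM@6 WB@7
I3 add r3 <- r3,r3: IF@4 ID@5 stall=0 (-) EX@6 MEM@7 WB@8
I4 sub r1 <- r1,r2: IF@5 ID@6 stall=1 (RAW on I2.r1 (WB@7)) EX@8 MEM@9 WB@10
I5 add r1 <- r3,r4: IF@6 ID@8 stall=0 (-) EX@9 MEM@10 WB@11
I6 add r4 <- r4,r4: IF@8 ID@9 stall=0 (-) EX@10 MEM@11 WB@12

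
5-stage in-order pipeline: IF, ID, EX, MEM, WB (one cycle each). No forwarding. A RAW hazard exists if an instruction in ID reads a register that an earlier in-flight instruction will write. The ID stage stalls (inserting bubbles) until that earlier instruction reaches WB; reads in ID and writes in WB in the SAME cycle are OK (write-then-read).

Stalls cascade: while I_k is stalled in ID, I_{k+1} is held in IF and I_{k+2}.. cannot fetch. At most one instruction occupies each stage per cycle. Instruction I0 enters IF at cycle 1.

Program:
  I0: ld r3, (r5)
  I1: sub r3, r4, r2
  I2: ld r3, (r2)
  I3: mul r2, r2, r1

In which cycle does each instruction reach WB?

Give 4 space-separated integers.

Answer: 5 6 7 8

Derivation:
I0 ld r3 <- r5: IF@1 ID@2 stall=0 (-) EX@3 MEM@4 WB@5
I1 sub r3 <- r4,r2: IF@2 ID@3 stall=0 (-) EX@4 MEM@5 WB@6
I2 ld r3 <- r2: IF@3 ID@4 stall=0 (-) EX@5 MEM@6 WB@7
I3 mul r2 <- r2,r1: IF@4 ID@5 stall=0 (-) EX@6 MEM@7 WB@8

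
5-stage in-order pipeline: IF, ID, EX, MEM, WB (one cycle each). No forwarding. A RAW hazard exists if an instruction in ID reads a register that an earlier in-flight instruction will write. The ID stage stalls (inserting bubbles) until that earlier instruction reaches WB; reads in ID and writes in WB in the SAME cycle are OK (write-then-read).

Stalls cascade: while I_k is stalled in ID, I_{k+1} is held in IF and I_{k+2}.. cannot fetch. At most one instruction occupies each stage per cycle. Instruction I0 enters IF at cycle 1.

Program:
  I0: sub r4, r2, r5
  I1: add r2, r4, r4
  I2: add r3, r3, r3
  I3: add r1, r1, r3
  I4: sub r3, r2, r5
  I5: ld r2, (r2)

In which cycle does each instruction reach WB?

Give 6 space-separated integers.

I0 sub r4 <- r2,r5: IF@1 ID@2 stall=0 (-) EX@3 MEM@4 WB@5
I1 add r2 <- r4,r4: IF@2 ID@3 stall=2 (RAW on I0.r4 (WB@5)) EX@6 MEM@7 WB@8
I2 add r3 <- r3,r3: IF@3 ID@6 stall=0 (-) EX@7 MEM@8 WB@9
I3 add r1 <- r1,r3: IF@6 ID@7 stall=2 (RAW on I2.r3 (WB@9)) EX@10 MEM@11 WB@12
I4 sub r3 <- r2,r5: IF@7 ID@10 stall=0 (-) EX@11 MEM@12 WB@13
I5 ld r2 <- r2: IF@10 ID@11 stall=0 (-) EX@12 MEM@13 WB@14

Answer: 5 8 9 12 13 14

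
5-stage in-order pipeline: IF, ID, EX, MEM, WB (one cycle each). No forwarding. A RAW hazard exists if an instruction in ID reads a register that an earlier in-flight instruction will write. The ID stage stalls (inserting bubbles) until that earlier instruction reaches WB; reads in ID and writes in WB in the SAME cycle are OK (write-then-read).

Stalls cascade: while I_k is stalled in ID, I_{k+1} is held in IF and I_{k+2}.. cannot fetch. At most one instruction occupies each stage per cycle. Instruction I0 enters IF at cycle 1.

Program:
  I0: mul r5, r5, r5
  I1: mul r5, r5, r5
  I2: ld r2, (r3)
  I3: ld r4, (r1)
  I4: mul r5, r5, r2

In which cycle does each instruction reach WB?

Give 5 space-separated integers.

Answer: 5 8 9 10 12

Derivation:
I0 mul r5 <- r5,r5: IF@1 ID@2 stall=0 (-) EX@3 MEM@4 WB@5
I1 mul r5 <- r5,r5: IF@2 ID@3 stall=2 (RAW on I0.r5 (WB@5)) EX@6 MEM@7 WB@8
I2 ld r2 <- r3: IF@3 ID@6 stall=0 (-) EX@7 MEM@8 WB@9
I3 ld r4 <- r1: IF@6 ID@7 stall=0 (-) EX@8 MEM@9 WB@10
I4 mul r5 <- r5,r2: IF@7 ID@8 stall=1 (RAW on I2.r2 (WB@9)) EX@10 MEM@11 WB@12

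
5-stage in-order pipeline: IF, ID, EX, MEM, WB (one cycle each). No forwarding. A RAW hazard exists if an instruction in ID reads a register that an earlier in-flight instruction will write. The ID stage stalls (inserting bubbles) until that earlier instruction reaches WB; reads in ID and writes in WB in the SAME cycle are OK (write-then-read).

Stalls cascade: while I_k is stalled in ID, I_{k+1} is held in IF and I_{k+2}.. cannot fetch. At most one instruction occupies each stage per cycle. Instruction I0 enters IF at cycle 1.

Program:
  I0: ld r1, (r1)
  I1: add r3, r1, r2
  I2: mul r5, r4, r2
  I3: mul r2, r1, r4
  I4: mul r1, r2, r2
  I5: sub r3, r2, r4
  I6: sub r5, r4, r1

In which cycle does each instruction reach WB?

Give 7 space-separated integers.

I0 ld r1 <- r1: IF@1 ID@2 stall=0 (-) EX@3 MEM@4 WB@5
I1 add r3 <- r1,r2: IF@2 ID@3 stall=2 (RAW on I0.r1 (WB@5)) EX@6 MEM@7 WB@8
I2 mul r5 <- r4,r2: IF@3 ID@6 stall=0 (-) EX@7 MEM@8 WB@9
I3 mul r2 <- r1,r4: IF@6 ID@7 stall=0 (-) EX@8 MEM@9 WB@10
I4 mul r1 <- r2,r2: IF@7 ID@8 stall=2 (RAW on I3.r2 (WB@10)) EX@11 MEM@12 WB@13
I5 sub r3 <- r2,r4: IF@8 ID@11 stall=0 (-) EX@12 MEM@13 WB@14
I6 sub r5 <- r4,r1: IF@11 ID@12 stall=1 (RAW on I4.r1 (WB@13)) EX@14 MEM@15 WB@16

Answer: 5 8 9 10 13 14 16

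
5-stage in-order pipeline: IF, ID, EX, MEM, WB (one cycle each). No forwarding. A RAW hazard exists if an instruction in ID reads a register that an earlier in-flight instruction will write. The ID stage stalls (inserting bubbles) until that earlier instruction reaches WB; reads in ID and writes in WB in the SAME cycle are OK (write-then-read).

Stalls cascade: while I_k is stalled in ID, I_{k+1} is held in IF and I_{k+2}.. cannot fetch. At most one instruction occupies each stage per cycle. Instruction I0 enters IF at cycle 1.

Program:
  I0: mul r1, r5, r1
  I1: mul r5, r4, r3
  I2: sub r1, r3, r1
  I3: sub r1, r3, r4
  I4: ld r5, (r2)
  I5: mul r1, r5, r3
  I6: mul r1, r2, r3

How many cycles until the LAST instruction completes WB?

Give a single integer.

Answer: 14

Derivation:
I0 mul r1 <- r5,r1: IF@1 ID@2 stall=0 (-) EX@3 MEM@4 WB@5
I1 mul r5 <- r4,r3: IF@2 ID@3 stall=0 (-) EX@4 MEM@5 WB@6
I2 sub r1 <- r3,r1: IF@3 ID@4 stall=1 (RAW on I0.r1 (WB@5)) EX@6 MEM@7 WB@8
I3 sub r1 <- r3,r4: IF@4 ID@6 stall=0 (-) EX@7 MEM@8 WB@9
I4 ld r5 <- r2: IF@6 ID@7 stall=0 (-) EX@8 MEM@9 WB@10
I5 mul r1 <- r5,r3: IF@7 ID@8 stall=2 (RAW on I4.r5 (WB@10)) EX@11 MEM@12 WB@13
I6 mul r1 <- r2,r3: IF@8 ID@11 stall=0 (-) EX@12 MEM@13 WB@14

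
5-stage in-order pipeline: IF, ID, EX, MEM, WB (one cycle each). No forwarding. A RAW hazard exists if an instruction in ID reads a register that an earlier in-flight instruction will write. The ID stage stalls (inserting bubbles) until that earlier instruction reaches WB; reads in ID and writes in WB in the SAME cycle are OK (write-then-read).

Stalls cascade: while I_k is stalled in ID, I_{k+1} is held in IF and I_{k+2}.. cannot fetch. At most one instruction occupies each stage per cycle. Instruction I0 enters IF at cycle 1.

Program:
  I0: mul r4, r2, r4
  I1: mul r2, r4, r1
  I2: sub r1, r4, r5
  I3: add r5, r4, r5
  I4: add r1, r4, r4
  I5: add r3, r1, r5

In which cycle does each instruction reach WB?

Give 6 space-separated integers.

Answer: 5 8 9 10 11 14

Derivation:
I0 mul r4 <- r2,r4: IF@1 ID@2 stall=0 (-) EX@3 MEM@4 WB@5
I1 mul r2 <- r4,r1: IF@2 ID@3 stall=2 (RAW on I0.r4 (WB@5)) EX@6 MEM@7 WB@8
I2 sub r1 <- r4,r5: IF@3 ID@6 stall=0 (-) EX@7 MEM@8 WB@9
I3 add r5 <- r4,r5: IF@6 ID@7 stall=0 (-) EX@8 MEM@9 WB@10
I4 add r1 <- r4,r4: IF@7 ID@8 stall=0 (-) EX@9 MEM@10 WB@11
I5 add r3 <- r1,r5: IF@8 ID@9 stall=2 (RAW on I4.r1 (WB@11)) EX@12 MEM@13 WB@14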